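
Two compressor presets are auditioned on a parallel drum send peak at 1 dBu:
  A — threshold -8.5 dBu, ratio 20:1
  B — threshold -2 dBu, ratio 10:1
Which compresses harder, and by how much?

A, by 6.325 dB

A: GR = 9.5 − 9.5/20 = 9.025 dB.
B: GR = 3 − 3/10 = 2.7 dB.
A reduces 6.325 dB more.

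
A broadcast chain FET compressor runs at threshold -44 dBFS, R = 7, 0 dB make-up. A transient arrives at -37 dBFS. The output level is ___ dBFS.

-43 dBFS

The input is 7 dB above the -44 dBFS threshold.
At 7:1 the overshoot is divided by 7, leaving 1 dB above threshold.
That puts the output at -43 dBFS.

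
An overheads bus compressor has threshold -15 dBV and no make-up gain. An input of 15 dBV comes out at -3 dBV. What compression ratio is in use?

2.5:1

Input overshoot = 15 − (-15) = 30 dB; output overshoot = -3 − (-15) = 12 dB.
Ratio = 30 / 12 = 2.5.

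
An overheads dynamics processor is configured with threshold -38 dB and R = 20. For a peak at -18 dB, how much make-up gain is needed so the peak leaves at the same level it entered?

The peak compresses to -38 + 20/20 = -37 dB.
To reach -18 dB requires -18 − (-37) = 19 dB of make-up.

19 dB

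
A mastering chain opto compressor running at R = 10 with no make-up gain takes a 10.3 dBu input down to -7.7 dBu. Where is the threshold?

-9.7 dBu

Let T be the threshold. Output overshoot = (input overshoot)/R, so -7.7 − T = (10.3 − T)/10.
10·(-7.7 − T) = 10.3 − T → 9·T = -77 − 10.3 = -87.3.
T = -87.3/9 = -9.7 dBu.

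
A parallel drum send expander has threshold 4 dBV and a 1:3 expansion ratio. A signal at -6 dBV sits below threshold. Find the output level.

-26 dBV

Undershoot = 4 − (-6) = 10 dB.
At 1:3, that expands to 30 dB under threshold.
Output = 4 − 30 = -26 dBV.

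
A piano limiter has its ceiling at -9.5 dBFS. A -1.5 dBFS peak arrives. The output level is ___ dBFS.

-9.5 dBFS

At ∞:1, everything above -9.5 dBFS is held at the ceiling.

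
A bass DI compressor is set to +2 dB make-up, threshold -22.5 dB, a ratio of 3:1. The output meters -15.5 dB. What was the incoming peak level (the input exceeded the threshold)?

Remove make-up: -15.5 − 2 = -17.5 dB.
The compressed level sits -17.5 − (-22.5) = 5 dB over threshold.
Before 3:1 compression the overshoot was 5 × 3 = 15 dB, so input = -22.5 + 15 = -7.5 dB.

-7.5 dB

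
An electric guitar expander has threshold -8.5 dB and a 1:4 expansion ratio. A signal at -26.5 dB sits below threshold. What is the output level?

The input is 18 dB below the -8.5 dB threshold.
A 1:4 expander multiplies undershoot by 4: 18 × 4 = 72 dB below threshold.
Output = -8.5 − 72 = -80.5 dB.

-80.5 dB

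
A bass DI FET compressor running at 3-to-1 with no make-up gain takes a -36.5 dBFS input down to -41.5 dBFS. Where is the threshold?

-44 dBFS

Input is 7.5 dB above T (since output overshoot × R = input overshoot: (-41.5 − T)·3 = -36.5 − T gives T = -44 dBFS).
Check: -44 + (-36.5 − (-44))/3 = -44 + 2.5 = -41.5 dBFS. ✓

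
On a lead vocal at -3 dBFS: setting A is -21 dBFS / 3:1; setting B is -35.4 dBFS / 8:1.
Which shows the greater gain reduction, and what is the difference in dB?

A: 18 dB over, compressed to 6 dB over, so 12 dB of GR.
B: 32.4 dB over, compressed to 4.05 dB over, so 28.35 dB of GR.
B reduces 16.35 dB more.

B, by 16.35 dB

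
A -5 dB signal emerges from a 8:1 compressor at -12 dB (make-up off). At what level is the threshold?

Let T be the threshold. Output overshoot = (input overshoot)/R, so -12 − T = (-5 − T)/8.
8·(-12 − T) = -5 − T → 7·T = -96 − (-5) = -91.
T = -91/7 = -13 dB.

-13 dB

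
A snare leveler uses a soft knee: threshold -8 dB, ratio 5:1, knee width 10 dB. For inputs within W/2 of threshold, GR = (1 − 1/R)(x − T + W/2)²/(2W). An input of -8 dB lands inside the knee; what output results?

-9 dB

x − T + W/2 = -8 − (-8) + 5 = 5.
GR = (1 − 1/5) × 5² / 20 = 0.8 × 25 / 20 = 1 dB.
Output = -8 − 1 = -9 dB.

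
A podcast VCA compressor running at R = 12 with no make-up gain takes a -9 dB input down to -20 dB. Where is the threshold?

-21 dB

Let T be the threshold. Output overshoot = (input overshoot)/R, so -20 − T = (-9 − T)/12.
12·(-20 − T) = -9 − T → 11·T = -240 − (-9) = -231.
T = -231/11 = -21 dB.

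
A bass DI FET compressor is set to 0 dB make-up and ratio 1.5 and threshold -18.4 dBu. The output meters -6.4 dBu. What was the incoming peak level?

The compressed level sits -6.4 − (-18.4) = 12 dB over threshold.
Before 1.5:1 compression the overshoot was 12 × 1.5 = 18 dB, so input = -18.4 + 18 = -0.4 dBu.

-0.4 dBu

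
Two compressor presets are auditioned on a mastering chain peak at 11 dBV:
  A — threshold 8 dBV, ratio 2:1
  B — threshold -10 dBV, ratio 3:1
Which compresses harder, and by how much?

A: overshoot 3 dB → output overshoot 1.5 dB → GR 1.5 dB.
B: overshoot 21 dB → output overshoot 7 dB → GR 14 dB.
Difference: 12.5 dB in favour of B.

B, by 12.5 dB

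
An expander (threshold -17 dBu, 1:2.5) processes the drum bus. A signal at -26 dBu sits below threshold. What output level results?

Undershoot = (-17) − (-26) = 9 dB.
At 1:2.5, that expands to 22.5 dB under threshold.
Output = -17 − 22.5 = -39.5 dBu.

-39.5 dBu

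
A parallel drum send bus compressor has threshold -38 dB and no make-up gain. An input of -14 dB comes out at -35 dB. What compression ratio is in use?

Input overshoot = -14 − (-38) = 24 dB; output overshoot = -35 − (-38) = 3 dB.
Ratio = 24 / 3 = 8.

8:1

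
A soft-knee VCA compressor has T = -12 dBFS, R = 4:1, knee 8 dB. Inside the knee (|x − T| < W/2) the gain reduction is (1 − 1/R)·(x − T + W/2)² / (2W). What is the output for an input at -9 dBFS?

-11.296875 dBFS

x − T + W/2 = -9 − (-12) + 4 = 7.
GR = (1 − 1/4) × 7² / 16 = 0.75 × 49 / 16 = 2.296875 dB.
Output = -9 − 2.296875 = -11.296875 dBFS.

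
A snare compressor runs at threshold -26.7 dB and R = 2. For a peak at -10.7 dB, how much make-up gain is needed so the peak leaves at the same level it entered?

Without make-up, output = threshold + overshoot/2 = -26.7 + 8 = -18.7 dB.
Gap to target: 8 dB.

8 dB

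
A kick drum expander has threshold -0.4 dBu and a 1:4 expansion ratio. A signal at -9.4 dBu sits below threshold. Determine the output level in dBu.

The input is 9 dB below the -0.4 dBu threshold.
A 1:4 expander multiplies undershoot by 4: 9 × 4 = 36 dB below threshold.
Output = -0.4 − 36 = -36.4 dBu.

-36.4 dBu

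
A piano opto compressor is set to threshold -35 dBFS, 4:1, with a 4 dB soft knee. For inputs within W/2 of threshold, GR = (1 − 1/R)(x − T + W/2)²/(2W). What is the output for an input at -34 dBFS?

x − T + W/2 = -34 − (-35) + 2 = 3.
GR = (1 − 1/4) × 3² / 8 = 0.75 × 9 / 8 = 0.84375 dB.
Output = -34 − 0.84375 = -34.84375 dBFS.

-34.84375 dBFS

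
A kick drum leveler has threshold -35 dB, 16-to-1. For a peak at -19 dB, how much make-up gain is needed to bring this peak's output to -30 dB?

Overshoot 16 dB → 16/16 = 1 dB after compression, so the compressed level is -35 + 1 = -34 dB.
Make-up = target − compressed = -30 − (-34) = 4 dB.

4 dB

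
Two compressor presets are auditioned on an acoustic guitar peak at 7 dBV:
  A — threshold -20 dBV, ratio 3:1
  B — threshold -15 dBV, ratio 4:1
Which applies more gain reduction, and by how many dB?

A, by 1.5 dB

A: 27 dB over, compressed to 9 dB over, so 18 dB of GR.
B: 22 dB over, compressed to 5.5 dB over, so 16.5 dB of GR.
A reduces 1.5 dB more.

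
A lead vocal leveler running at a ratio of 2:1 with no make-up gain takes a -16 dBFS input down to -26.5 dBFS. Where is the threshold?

Input is 21 dB above T (since output overshoot × R = input overshoot: (-26.5 − T)·2 = -16 − T gives T = -37 dBFS).
Check: -37 + (-16 − (-37))/2 = -37 + 10.5 = -26.5 dBFS. ✓

-37 dBFS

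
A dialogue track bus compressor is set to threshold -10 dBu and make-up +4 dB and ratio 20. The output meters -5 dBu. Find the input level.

10 dBu

Before make-up, the level was -5 − 4 = -9 dBu.
Post-compression overshoot = -9 − (-10) = 1 dB.
Input overshoot = R × output overshoot = 20 dB → input = -10 + 20 = 10 dBu.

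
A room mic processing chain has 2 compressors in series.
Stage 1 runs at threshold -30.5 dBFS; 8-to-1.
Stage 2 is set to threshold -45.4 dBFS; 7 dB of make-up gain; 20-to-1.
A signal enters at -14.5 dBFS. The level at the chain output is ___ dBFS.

-37.555 dBFS

Stage 1: overshoot 16 dB → 16/8 = 2 dB → -28.5 dBFS.
Stage 2: 16.9 dB above -45.4 dBFS, reduced 20:1 to 0.845 dB above → -44.555 dBFS; +7 dB make-up → -37.555 dBFS.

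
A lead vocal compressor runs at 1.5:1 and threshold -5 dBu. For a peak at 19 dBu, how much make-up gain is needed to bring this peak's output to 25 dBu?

The peak compresses to -5 + 24/1.5 = 11 dBu.
To reach 25 dBu requires 25 − 11 = 14 dB of make-up.

14 dB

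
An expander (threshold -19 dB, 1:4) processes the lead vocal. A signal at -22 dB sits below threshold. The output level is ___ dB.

-31 dB

Undershoot = (-19) − (-22) = 3 dB.
At 1:4, that expands to 12 dB under threshold.
Output = -19 − 12 = -31 dB.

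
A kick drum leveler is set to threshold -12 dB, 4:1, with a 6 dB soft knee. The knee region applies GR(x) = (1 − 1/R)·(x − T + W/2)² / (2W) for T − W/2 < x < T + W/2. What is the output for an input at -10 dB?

-11.5625 dB

x − T + W/2 = -10 − (-12) + 3 = 5.
GR = (1 − 1/4) × 5² / 12 = 0.75 × 25 / 12 = 1.5625 dB.
Output = -10 − 1.5625 = -11.5625 dB.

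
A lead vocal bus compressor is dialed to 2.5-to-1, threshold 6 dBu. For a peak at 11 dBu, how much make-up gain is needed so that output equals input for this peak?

Without make-up, output = threshold + overshoot/2.5 = 6 + 2 = 8 dBu.
Gap to target: 3 dB.

3 dB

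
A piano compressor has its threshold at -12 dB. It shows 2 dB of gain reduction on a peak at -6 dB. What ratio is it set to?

Input overshoot = -6 − (-12) = 6 dB.
Output overshoot = 6 − 2 = 4 dB.
Ratio = input overshoot / output overshoot = 6 / 4 = 1.5.

1.5:1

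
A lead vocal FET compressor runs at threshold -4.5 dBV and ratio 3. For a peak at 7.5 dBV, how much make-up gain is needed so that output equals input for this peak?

8 dB

The peak compresses to -4.5 + 12/3 = -0.5 dBV.
To reach 7.5 dBV requires 7.5 − (-0.5) = 8 dB of make-up.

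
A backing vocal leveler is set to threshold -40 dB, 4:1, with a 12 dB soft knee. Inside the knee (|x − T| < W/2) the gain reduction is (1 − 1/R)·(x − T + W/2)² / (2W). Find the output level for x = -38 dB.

x − T + W/2 = -38 − (-40) + 6 = 8.
GR = (1 − 1/4) × 8² / 24 = 0.75 × 64 / 24 = 2 dB.
Output = -38 − 2 = -40 dB.

-40 dB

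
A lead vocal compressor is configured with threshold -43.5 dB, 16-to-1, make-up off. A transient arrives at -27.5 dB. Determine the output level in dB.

The input is 16 dB above the -43.5 dB threshold.
At 16:1 the overshoot is divided by 16, leaving 1 dB above threshold.
Output = -43.5 + 1 = -42.5 dB.

-42.5 dB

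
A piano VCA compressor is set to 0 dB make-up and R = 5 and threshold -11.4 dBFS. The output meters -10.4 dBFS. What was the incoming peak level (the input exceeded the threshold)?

That's 1 dB above the -11.4 dBFS threshold.
Before 5:1 compression the overshoot was 1 × 5 = 5 dB, so input = -11.4 + 5 = -6.4 dBFS.

-6.4 dBFS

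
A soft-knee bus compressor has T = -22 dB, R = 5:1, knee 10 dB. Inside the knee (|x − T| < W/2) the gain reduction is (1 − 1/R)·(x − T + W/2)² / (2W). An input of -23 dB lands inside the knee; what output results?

x − T + W/2 = -23 − (-22) + 5 = 4.
GR = (1 − 1/5) × 4² / 20 = 0.8 × 16 / 20 = 0.64 dB.
Output = -23 − 0.64 = -23.64 dB.

-23.64 dB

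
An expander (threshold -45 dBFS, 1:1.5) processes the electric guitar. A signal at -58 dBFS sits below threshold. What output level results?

-64.5 dBFS

The input is 13 dB below the -45 dBFS threshold.
A 1:1.5 expander multiplies undershoot by 1.5: 13 × 1.5 = 19.5 dB below threshold.
Output = -45 − 19.5 = -64.5 dBFS.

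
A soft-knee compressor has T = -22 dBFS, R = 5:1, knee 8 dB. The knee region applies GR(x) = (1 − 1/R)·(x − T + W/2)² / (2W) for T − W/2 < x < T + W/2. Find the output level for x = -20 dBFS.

x − T + W/2 = -20 − (-22) + 4 = 6.
GR = (1 − 1/5) × 6² / 16 = 0.8 × 36 / 16 = 1.8 dB.
Output = -20 − 1.8 = -21.8 dBFS.

-21.8 dBFS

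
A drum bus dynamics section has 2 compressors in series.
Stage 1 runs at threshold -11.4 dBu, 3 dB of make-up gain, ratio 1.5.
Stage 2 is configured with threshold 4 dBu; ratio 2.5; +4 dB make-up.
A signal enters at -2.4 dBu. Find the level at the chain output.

1.6 dBu

Stage 1: overshoot 9 dB → 9/1.5 = 6 dB → -5.4 dBu; +3 dB make-up → -2.4 dBu.
Stage 2: below threshold (-2.4 ≤ 4); passes unchanged; make-up brings it to 1.6 dBu.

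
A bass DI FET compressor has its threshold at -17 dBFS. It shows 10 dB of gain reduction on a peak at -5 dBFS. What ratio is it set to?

Input overshoot = -5 − (-17) = 12 dB.
Output overshoot = 12 − 10 = 2 dB.
Ratio = input overshoot / output overshoot = 12 / 2 = 6.

6:1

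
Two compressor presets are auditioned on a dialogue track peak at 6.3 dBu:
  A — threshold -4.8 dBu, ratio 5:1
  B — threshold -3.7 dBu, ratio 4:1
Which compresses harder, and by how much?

A: overshoot 11.1 dB → output overshoot 2.22 dB → GR 8.88 dB.
B: overshoot 10 dB → output overshoot 2.5 dB → GR 7.5 dB.
A reduces 1.38 dB more.

A, by 1.38 dB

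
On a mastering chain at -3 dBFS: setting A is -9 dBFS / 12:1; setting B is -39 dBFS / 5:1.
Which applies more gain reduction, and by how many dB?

B, by 23.3 dB

A: overshoot 6 dB → output overshoot 0.5 dB → GR 5.5 dB.
B: overshoot 36 dB → output overshoot 7.2 dB → GR 28.8 dB.
Difference: 23.3 dB in favour of B.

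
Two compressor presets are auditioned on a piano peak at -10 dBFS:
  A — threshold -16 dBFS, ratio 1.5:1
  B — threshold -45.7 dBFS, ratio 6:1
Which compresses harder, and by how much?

B, by 27.75 dB

A: GR = 6 − 6/1.5 = 2 dB.
B: GR = 35.7 − 35.7/6 = 29.75 dB.
B reduces 27.75 dB more.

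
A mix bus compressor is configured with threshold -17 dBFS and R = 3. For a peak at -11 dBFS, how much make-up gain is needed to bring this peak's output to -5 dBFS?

10 dB

The peak compresses to -17 + 6/3 = -15 dBFS.
To reach -5 dBFS requires -5 − (-15) = 10 dB of make-up.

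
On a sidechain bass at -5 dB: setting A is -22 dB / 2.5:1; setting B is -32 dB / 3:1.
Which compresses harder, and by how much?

A: 17 dB over, compressed to 6.8 dB over, so 10.2 dB of GR.
B: 27 dB over, compressed to 9 dB over, so 18 dB of GR.
B reduces 7.8 dB more.

B, by 7.8 dB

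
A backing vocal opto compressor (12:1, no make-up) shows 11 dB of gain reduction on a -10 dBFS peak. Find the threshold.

-22 dBFS

Input is 12 dB above T (since output overshoot × R = input overshoot: (-21 − T)·12 = -10 − T gives T = -22 dBFS).
Check: -22 + (-10 − (-22))/12 = -22 + 1 = -21 dBFS. ✓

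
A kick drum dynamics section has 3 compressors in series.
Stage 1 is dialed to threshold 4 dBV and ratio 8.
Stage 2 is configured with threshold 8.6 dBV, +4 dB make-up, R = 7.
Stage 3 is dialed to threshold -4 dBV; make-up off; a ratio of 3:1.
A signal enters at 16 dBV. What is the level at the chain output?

0.5 dBV

Stage 1: 12 dB above 4 dBV, reduced 8:1 to 1.5 dB above → 5.5 dBV.
Stage 2: 5.5 dBV ≤ 8.6 dBV, so stage 2 doesn't engage; make-up brings it to 9.5 dBV.
Stage 3: 9.5 dBV is 13.5 dB over -4 dBV; at 3:1 that becomes 4.5 dB over, giving 0.5 dBV.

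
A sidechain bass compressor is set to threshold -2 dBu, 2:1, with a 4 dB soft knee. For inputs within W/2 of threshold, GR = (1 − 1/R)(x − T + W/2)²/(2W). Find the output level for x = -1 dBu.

x − T + W/2 = -1 − (-2) + 2 = 3.
GR = (1 − 1/2) × 3² / 8 = 0.5 × 9 / 8 = 0.5625 dB.
Output = -1 − 0.5625 = -1.5625 dBu.

-1.5625 dBu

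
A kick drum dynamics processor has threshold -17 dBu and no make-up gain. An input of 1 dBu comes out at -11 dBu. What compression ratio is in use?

Input overshoot = 1 − (-17) = 18 dB; output overshoot = -11 − (-17) = 6 dB.
Ratio = 18 / 6 = 3.

3:1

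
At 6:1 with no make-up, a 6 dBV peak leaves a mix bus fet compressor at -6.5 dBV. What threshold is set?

Gain reduction = 6 − (-6.5) = 12.5 dB; output overshoot = GR / (R − 1) = 12.5 / 5 = 2.5 dB.
Threshold = output − output overshoot = -6.5 − 2.5 = -9 dBV.

-9 dBV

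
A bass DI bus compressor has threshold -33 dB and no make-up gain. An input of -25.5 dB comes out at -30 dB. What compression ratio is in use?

2.5:1

Input overshoot = -25.5 − (-33) = 7.5 dB; output overshoot = -30 − (-33) = 3 dB.
Ratio = 7.5 / 3 = 2.5.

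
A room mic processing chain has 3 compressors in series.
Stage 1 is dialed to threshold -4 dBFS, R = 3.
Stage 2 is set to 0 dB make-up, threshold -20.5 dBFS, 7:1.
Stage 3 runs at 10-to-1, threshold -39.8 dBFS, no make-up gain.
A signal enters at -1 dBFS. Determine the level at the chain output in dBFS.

Stage 1: overshoot 3 dB → 3/3 = 1 dB → -3 dBFS.
Stage 2: 17.5 dB above -20.5 dBFS, reduced 7:1 to 2.5 dB above → -18 dBFS.
Stage 3: 21.8 dB above -39.8 dBFS, reduced 10:1 to 2.18 dB above → -37.62 dBFS.

-37.62 dBFS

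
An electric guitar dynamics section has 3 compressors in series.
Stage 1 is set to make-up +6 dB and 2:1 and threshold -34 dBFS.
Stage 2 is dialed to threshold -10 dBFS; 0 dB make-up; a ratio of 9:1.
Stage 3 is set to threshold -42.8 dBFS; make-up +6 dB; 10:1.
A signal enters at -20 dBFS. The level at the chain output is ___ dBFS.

-34.62 dBFS

Stage 1: overshoot 14 dB → 14/2 = 7 dB → -27 dBFS; +6 dB make-up → -21 dBFS.
Stage 2: -21 dBFS is at or below the -10 dBFS threshold — no compression; output -21 dBFS.
Stage 3: -21 dBFS is 21.8 dB over -42.8 dBFS; at 10:1 that becomes 2.18 dB over, giving -40.62 dBFS; +6 dB make-up → -34.62 dBFS.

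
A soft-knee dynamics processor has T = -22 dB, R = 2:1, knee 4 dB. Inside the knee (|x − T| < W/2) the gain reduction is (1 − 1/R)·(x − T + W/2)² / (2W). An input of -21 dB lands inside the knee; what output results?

-21.5625 dB

x − T + W/2 = -21 − (-22) + 2 = 3.
GR = (1 − 1/2) × 3² / 8 = 0.5 × 9 / 8 = 0.5625 dB.
Output = -21 − 0.5625 = -21.5625 dB.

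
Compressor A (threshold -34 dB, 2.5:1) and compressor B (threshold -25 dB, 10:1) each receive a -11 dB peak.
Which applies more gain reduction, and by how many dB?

A, by 1.2 dB

A: GR = 23 − 23/2.5 = 13.8 dB.
B: GR = 14 − 14/10 = 12.6 dB.
A reduces 1.2 dB more.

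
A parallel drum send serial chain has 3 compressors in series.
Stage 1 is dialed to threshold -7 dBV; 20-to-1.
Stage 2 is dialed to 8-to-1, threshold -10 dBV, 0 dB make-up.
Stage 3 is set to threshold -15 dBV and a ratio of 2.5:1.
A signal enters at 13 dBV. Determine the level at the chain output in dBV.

Stage 1: 13 dBV is 20 dB over -7 dBV; at 20:1 that becomes 1 dB over, giving -6 dBV.
Stage 2: overshoot 4 dB → 4/8 = 0.5 dB → -9.5 dBV.
Stage 3: overshoot 5.5 dB → 5.5/2.5 = 2.2 dB → -12.8 dBV.

-12.8 dBV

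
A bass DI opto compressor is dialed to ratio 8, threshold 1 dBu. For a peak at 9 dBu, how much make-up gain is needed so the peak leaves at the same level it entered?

Overshoot 8 dB → 8/8 = 1 dB after compression, so the compressed level is 1 + 1 = 2 dBu.
Make-up = target − compressed = 9 − 2 = 7 dB.

7 dB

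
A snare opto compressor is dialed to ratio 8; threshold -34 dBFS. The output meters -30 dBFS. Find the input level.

-2 dBFS

The compressed level sits -30 − (-34) = 4 dB over threshold.
Undo the ratio: input overshoot = 4 × 8 = 32 dB, giving input = -2 dBFS.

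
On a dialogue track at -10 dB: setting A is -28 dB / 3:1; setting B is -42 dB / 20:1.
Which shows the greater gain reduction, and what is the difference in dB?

B, by 18.4 dB

A: GR = 18 − 18/3 = 12 dB.
B: GR = 32 − 32/20 = 30.4 dB.
B applies 18.4 dB more gain reduction.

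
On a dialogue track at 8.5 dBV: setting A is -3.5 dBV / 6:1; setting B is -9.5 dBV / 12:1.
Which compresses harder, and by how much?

A: 12 dB over, compressed to 2 dB over, so 10 dB of GR.
B: 18 dB over, compressed to 1.5 dB over, so 16.5 dB of GR.
Difference: 6.5 dB in favour of B.

B, by 6.5 dB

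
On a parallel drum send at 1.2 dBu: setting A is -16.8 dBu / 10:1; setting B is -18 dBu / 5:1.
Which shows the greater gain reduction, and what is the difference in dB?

A, by 0.84 dB

A: 18 dB over, compressed to 1.8 dB over, so 16.2 dB of GR.
B: 19.2 dB over, compressed to 3.84 dB over, so 15.36 dB of GR.
A applies 0.84 dB more gain reduction.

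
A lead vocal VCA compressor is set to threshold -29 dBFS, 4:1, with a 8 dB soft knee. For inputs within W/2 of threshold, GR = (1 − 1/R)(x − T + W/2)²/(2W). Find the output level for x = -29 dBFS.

-29.75 dBFS

x − T + W/2 = -29 − (-29) + 4 = 4.
GR = (1 − 1/4) × 4² / 16 = 0.75 × 16 / 16 = 0.75 dB.
Output = -29 − 0.75 = -29.75 dBFS.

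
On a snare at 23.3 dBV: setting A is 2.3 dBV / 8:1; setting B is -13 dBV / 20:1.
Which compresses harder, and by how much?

B, by 16.11 dB

A: GR = 21 − 21/8 = 18.375 dB.
B: GR = 36.3 − 36.3/20 = 34.485 dB.
B applies 16.11 dB more gain reduction.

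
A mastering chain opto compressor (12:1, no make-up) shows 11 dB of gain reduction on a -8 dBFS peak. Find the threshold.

Input is 12 dB above T (since output overshoot × R = input overshoot: (-19 − T)·12 = -8 − T gives T = -20 dBFS).
Check: -20 + (-8 − (-20))/12 = -20 + 1 = -19 dBFS. ✓

-20 dBFS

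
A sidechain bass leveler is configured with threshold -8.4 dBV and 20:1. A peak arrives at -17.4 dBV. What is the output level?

-17.4 dBV

-17.4 dBV is 9 dB below the -8.4 dBV threshold, so no gain reduction is applied.
Output = input = -17.4 dBV.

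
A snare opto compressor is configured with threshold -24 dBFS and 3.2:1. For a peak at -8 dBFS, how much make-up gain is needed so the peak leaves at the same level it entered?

11 dB

The peak compresses to -24 + 16/3.2 = -19 dBFS.
To reach -8 dBFS requires -8 − (-19) = 11 dB of make-up.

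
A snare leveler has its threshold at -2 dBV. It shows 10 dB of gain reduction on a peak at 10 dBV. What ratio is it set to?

6:1

Input overshoot = 10 − (-2) = 12 dB.
Output overshoot = 12 − 10 = 2 dB.
Ratio = input overshoot / output overshoot = 12 / 2 = 6.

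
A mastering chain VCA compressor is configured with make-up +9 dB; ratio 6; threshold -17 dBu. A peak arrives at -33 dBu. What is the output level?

-24 dBu

-33 dBu is 16 dB below the -17 dBu threshold, so no gain reduction is applied.
Make-up gain adds 9 dB: -33 + 9 = -24 dBu.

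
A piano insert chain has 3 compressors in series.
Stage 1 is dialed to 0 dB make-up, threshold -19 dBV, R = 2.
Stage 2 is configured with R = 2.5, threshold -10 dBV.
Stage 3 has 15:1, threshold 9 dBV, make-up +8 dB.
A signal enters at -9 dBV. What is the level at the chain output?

Stage 1: 10 dB above -19 dBV, reduced 2:1 to 5 dB above → -14 dBV.
Stage 2: -14 dBV is at or below the -10 dBV threshold — no compression; output -14 dBV.
Stage 3: -14 dBV ≤ 9 dBV, so stage 3 doesn't engage; make-up brings it to -6 dBV.

-6 dBV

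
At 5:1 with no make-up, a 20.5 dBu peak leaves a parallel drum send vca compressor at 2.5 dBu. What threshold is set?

Gain reduction = 20.5 − 2.5 = 18 dB; output overshoot = GR / (R − 1) = 18 / 4 = 4.5 dB.
Threshold = output − output overshoot = 2.5 − 4.5 = -2 dBu.

-2 dBu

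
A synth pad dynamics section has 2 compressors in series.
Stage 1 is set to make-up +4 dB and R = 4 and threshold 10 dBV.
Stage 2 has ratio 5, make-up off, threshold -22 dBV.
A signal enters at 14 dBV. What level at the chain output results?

Stage 1: overshoot 4 dB → 4/4 = 1 dB → 11 dBV; +4 dB make-up → 15 dBV.
Stage 2: overshoot 37 dB → 37/5 = 7.4 dB → -14.6 dBV.

-14.6 dBV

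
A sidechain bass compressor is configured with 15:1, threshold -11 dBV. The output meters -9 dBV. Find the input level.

Post-compression overshoot = -9 − (-11) = 2 dB.
Undo the ratio: input overshoot = 2 × 15 = 30 dB, giving input = 19 dBV.

19 dBV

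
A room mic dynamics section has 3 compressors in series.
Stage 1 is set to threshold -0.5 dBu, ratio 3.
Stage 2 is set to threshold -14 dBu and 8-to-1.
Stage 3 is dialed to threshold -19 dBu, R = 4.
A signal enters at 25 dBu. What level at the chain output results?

Stage 1: 25.5 dB above -0.5 dBu, reduced 3:1 to 8.5 dB above → 8 dBu.
Stage 2: overshoot 22 dB → 22/8 = 2.75 dB → -11.25 dBu.
Stage 3: overshoot 7.75 dB → 7.75/4 = 1.9375 dB → -17.0625 dBu.

-17.0625 dBu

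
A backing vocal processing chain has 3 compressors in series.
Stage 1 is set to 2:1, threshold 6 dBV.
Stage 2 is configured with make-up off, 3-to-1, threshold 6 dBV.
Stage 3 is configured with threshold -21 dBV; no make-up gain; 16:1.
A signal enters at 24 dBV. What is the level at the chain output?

Stage 1: overshoot 18 dB → 18/2 = 9 dB → 15 dBV.
Stage 2: 15 dBV is 9 dB over 6 dBV; at 3:1 that becomes 3 dB over, giving 9 dBV.
Stage 3: 9 dBV is 30 dB over -21 dBV; at 16:1 that becomes 1.875 dB over, giving -19.125 dBV.

-19.125 dBV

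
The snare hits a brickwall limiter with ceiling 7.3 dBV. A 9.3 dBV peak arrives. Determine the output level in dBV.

The limiter clamps the peak to its 7.3 dBV ceiling.

7.3 dBV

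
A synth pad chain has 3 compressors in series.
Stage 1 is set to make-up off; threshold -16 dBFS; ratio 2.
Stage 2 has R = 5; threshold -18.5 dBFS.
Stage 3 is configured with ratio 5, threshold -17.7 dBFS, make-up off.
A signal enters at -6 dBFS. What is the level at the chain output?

-17.56 dBFS

Stage 1: -6 dBFS is 10 dB over -16 dBFS; at 2:1 that becomes 5 dB over, giving -11 dBFS.
Stage 2: -11 dBFS is 7.5 dB over -18.5 dBFS; at 5:1 that becomes 1.5 dB over, giving -17 dBFS.
Stage 3: 0.7 dB above -17.7 dBFS, reduced 5:1 to 0.14 dB above → -17.56 dBFS.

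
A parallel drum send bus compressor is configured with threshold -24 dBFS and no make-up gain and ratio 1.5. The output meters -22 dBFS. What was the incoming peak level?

The compressed level sits -22 − (-24) = 2 dB over threshold.
Input overshoot = R × output overshoot = 3 dB → input = -24 + 3 = -21 dBFS.

-21 dBFS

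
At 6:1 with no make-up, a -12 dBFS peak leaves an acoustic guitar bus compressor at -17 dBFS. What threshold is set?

Input is 6 dB above T (since output overshoot × R = input overshoot: (-17 − T)·6 = -12 − T gives T = -18 dBFS).
Check: -18 + (-12 − (-18))/6 = -18 + 1 = -17 dBFS. ✓

-18 dBFS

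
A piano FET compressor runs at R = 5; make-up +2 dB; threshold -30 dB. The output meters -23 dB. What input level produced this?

Remove make-up: -23 − 2 = -25 dB.
That's 5 dB above the -30 dB threshold.
Input overshoot = R × output overshoot = 25 dB → input = -30 + 25 = -5 dB.

-5 dB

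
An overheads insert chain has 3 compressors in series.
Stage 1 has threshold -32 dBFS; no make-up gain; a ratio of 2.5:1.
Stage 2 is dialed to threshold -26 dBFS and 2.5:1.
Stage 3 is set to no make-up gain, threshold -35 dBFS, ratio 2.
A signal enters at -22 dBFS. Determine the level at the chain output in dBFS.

Stage 1: overshoot 10 dB → 10/2.5 = 4 dB → -28 dBFS.
Stage 2: -28 dBFS is at or below the -26 dBFS threshold — no compression; output -28 dBFS.
Stage 3: 7 dB above -35 dBFS, reduced 2:1 to 3.5 dB above → -31.5 dBFS.

-31.5 dBFS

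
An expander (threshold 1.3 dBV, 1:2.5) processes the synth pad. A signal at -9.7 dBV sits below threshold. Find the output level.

Below threshold, a 1:2.5 expander applies gain = (2.5−1)×(T − x) of attenuation.
(2.5−1) × 11 = 16.5 dB, so output = -9.7 − 16.5 = -26.2 dBV.

-26.2 dBV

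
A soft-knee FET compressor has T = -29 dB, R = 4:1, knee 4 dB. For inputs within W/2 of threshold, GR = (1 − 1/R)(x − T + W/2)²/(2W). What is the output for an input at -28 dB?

-28.84375 dB

x − T + W/2 = -28 − (-29) + 2 = 3.
GR = (1 − 1/4) × 3² / 8 = 0.75 × 9 / 8 = 0.84375 dB.
Output = -28 − 0.84375 = -28.84375 dB.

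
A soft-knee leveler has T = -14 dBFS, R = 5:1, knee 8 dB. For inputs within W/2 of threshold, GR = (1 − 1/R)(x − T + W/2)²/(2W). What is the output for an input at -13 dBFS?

x − T + W/2 = -13 − (-14) + 4 = 5.
GR = (1 − 1/5) × 5² / 16 = 0.8 × 25 / 16 = 1.25 dB.
Output = -13 − 1.25 = -14.25 dBFS.

-14.25 dBFS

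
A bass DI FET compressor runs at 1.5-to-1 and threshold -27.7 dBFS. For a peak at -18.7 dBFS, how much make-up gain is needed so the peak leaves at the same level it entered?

Overshoot 9 dB → 9/1.5 = 6 dB after compression, so the compressed level is -27.7 + 6 = -21.7 dBFS.
Make-up = target − compressed = -18.7 − (-21.7) = 3 dB.

3 dB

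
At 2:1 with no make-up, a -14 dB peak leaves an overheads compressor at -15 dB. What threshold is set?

-16 dB

Let T be the threshold. Output overshoot = (input overshoot)/R, so -15 − T = (-14 − T)/2.
2·(-15 − T) = -14 − T → 1·T = -30 − (-14) = -16.
T = -16/1 = -16 dB.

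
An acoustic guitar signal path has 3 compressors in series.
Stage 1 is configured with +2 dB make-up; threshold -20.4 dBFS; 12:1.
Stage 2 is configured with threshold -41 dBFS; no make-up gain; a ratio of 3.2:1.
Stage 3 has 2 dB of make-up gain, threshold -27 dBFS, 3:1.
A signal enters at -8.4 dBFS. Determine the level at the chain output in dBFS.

Stage 1: -8.4 dBFS is 12 dB over -20.4 dBFS; at 12:1 that becomes 1 dB over, giving -19.4 dBFS; +2 dB make-up → -17.4 dBFS.
Stage 2: -17.4 dBFS is 23.6 dB over -41 dBFS; at 3.2:1 that becomes 7.375 dB over, giving -33.625 dBFS.
Stage 3: -33.625 dBFS ≤ -27 dBFS, so stage 3 doesn't engage; make-up brings it to -31.625 dBFS.

-31.625 dBFS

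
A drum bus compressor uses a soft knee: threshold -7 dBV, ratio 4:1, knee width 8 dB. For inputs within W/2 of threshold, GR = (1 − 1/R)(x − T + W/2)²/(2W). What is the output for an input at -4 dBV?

-6.296875 dBV

x − T + W/2 = -4 − (-7) + 4 = 7.
GR = (1 − 1/4) × 7² / 16 = 0.75 × 49 / 16 = 2.296875 dB.
Output = -4 − 2.296875 = -6.296875 dBV.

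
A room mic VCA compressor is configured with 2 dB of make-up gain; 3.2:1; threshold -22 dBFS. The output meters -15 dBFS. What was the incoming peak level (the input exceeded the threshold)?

-6 dBFS

Before make-up, the level was -15 − 2 = -17 dBFS.
That's 5 dB above the -22 dBFS threshold.
Undo the ratio: input overshoot = 5 × 3.2 = 16 dB, giving input = -6 dBFS.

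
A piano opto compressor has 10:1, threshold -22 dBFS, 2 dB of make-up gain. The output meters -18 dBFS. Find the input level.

-2 dBFS

Remove make-up: -18 − 2 = -20 dBFS.
The compressed level sits -20 − (-22) = 2 dB over threshold.
Input overshoot = R × output overshoot = 20 dB → input = -22 + 20 = -2 dBFS.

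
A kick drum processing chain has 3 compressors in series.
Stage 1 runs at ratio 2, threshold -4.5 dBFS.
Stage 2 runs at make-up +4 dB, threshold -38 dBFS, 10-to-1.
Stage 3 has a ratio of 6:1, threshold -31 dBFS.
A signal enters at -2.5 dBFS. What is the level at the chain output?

Stage 1: 2 dB above -4.5 dBFS, reduced 2:1 to 1 dB above → -3.5 dBFS.
Stage 2: 34.5 dB above -38 dBFS, reduced 10:1 to 3.45 dB above → -34.55 dBFS; +4 dB make-up → -30.55 dBFS.
Stage 3: overshoot 0.45 dB → 0.45/6 = 0.075 dB → -30.925 dBFS.

-30.925 dBFS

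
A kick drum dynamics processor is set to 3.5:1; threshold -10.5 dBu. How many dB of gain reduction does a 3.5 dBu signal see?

Overshoot = 3.5 − (-10.5) = 14 dB.
A 3.5:1 ratio leaves 4 dB of that excess.
GR = overshoot in − overshoot out = 14 − 4 = 10 dB.

10 dB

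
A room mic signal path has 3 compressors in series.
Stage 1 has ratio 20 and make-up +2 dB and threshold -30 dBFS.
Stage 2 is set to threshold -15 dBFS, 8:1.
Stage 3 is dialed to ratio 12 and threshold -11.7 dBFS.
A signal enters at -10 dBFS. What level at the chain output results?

Stage 1: -10 dBFS is 20 dB over -30 dBFS; at 20:1 that becomes 1 dB over, giving -29 dBFS; +2 dB make-up → -27 dBFS.
Stage 2: -27 dBFS is at or below the -15 dBFS threshold — no compression; output -27 dBFS.
Stage 3: below threshold (-27 ≤ -11.7); passes unchanged; output -27 dBFS.

-27 dBFS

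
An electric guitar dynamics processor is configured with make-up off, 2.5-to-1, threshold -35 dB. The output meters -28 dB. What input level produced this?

The compressed level sits -28 − (-35) = 7 dB over threshold.
Before 2.5:1 compression the overshoot was 7 × 2.5 = 17.5 dB, so input = -35 + 17.5 = -17.5 dB.

-17.5 dB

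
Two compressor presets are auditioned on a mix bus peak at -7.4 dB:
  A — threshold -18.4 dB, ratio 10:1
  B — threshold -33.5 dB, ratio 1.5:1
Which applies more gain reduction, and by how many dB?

A, by 1.2 dB

A: GR = 11 − 11/10 = 9.9 dB.
B: GR = 26.1 − 26.1/1.5 = 8.7 dB.
A applies 1.2 dB more gain reduction.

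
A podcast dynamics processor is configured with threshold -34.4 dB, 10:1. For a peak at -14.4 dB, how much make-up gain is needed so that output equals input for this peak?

18 dB

Overshoot 20 dB → 20/10 = 2 dB after compression, so the compressed level is -34.4 + 2 = -32.4 dB.
Make-up = target − compressed = -14.4 − (-32.4) = 18 dB.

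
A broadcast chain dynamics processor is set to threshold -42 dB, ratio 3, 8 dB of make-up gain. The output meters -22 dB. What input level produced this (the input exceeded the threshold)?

-6 dB

Remove make-up: -22 − 8 = -30 dB.
The compressed level sits -30 − (-42) = 12 dB over threshold.
Input overshoot = R × output overshoot = 36 dB → input = -42 + 36 = -6 dB.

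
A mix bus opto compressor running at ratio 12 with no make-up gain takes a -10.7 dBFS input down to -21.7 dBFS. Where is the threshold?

Gain reduction = -10.7 − (-21.7) = 11 dB; output overshoot = GR / (R − 1) = 11 / 11 = 1 dB.
Threshold = output − output overshoot = -21.7 − 1 = -22.7 dBFS.

-22.7 dBFS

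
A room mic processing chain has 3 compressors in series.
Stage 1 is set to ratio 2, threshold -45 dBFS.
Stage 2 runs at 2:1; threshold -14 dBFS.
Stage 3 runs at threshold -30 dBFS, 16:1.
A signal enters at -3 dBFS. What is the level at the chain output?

-29.625 dBFS

Stage 1: overshoot 42 dB → 42/2 = 21 dB → -24 dBFS.
Stage 2: -24 dBFS ≤ -14 dBFS, so stage 2 doesn't engage; output -24 dBFS.
Stage 3: overshoot 6 dB → 6/16 = 0.375 dB → -29.625 dBFS.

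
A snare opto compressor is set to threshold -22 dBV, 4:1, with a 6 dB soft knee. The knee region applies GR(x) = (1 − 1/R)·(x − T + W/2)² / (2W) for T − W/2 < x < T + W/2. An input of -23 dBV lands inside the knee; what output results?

x − T + W/2 = -23 − (-22) + 3 = 2.
GR = (1 − 1/4) × 2² / 12 = 0.75 × 4 / 12 = 0.25 dB.
Output = -23 − 0.25 = -23.25 dBV.

-23.25 dBV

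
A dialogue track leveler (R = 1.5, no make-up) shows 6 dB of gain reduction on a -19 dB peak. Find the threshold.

Let T be the threshold. Output overshoot = (input overshoot)/R, so -25 − T = (-19 − T)/1.5.
1.5·(-25 − T) = -19 − T → 0.5·T = -37.5 − (-19) = -18.5.
T = -18.5/0.5 = -37 dB.

-37 dB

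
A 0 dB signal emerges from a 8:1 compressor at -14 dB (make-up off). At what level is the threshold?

-16 dB

Gain reduction = 0 − (-14) = 14 dB; output overshoot = GR / (R − 1) = 14 / 7 = 2 dB.
Threshold = output − output overshoot = -14 − 2 = -16 dB.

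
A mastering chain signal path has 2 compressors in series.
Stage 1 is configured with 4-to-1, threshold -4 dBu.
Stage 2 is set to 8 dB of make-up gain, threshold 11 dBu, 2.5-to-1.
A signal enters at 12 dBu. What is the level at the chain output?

Stage 1: 12 dBu is 16 dB over -4 dBu; at 4:1 that becomes 4 dB over, giving 0 dBu.
Stage 2: 0 dBu ≤ 11 dBu, so stage 2 doesn't engage; make-up brings it to 8 dBu.

8 dBu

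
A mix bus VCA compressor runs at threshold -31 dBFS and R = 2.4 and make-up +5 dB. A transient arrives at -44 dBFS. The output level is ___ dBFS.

-39 dBFS

-44 dBFS is 13 dB below the -31 dBFS threshold, so no gain reduction is applied.
Make-up gain adds 5 dB: -44 + 5 = -39 dBFS.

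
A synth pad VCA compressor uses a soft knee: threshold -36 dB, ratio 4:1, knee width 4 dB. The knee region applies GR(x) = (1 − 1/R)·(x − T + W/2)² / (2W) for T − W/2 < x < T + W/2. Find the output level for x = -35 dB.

x − T + W/2 = -35 − (-36) + 2 = 3.
GR = (1 − 1/4) × 3² / 8 = 0.75 × 9 / 8 = 0.84375 dB.
Output = -35 − 0.84375 = -35.84375 dB.

-35.84375 dB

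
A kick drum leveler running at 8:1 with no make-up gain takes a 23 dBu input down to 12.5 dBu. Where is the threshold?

Let T be the threshold. Output overshoot = (input overshoot)/R, so 12.5 − T = (23 − T)/8.
8·(12.5 − T) = 23 − T → 7·T = 100 − 23 = 77.
T = 77/7 = 11 dBu.

11 dBu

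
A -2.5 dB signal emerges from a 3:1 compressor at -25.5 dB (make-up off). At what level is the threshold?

-37 dB

Input is 34.5 dB above T (since output overshoot × R = input overshoot: (-25.5 − T)·3 = -2.5 − T gives T = -37 dB).
Check: -37 + (-2.5 − (-37))/3 = -37 + 11.5 = -25.5 dB. ✓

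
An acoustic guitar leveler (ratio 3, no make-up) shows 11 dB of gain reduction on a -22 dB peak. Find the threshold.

-38.5 dB

Input is 16.5 dB above T (since output overshoot × R = input overshoot: (-33 − T)·3 = -22 − T gives T = -38.5 dB).
Check: -38.5 + (-22 − (-38.5))/3 = -38.5 + 5.5 = -33 dB. ✓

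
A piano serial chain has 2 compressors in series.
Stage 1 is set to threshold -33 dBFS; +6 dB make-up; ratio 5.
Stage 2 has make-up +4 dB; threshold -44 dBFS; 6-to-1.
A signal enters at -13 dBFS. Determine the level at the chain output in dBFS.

-36.5 dBFS

Stage 1: -13 dBFS is 20 dB over -33 dBFS; at 5:1 that becomes 4 dB over, giving -29 dBFS; +6 dB make-up → -23 dBFS.
Stage 2: 21 dB above -44 dBFS, reduced 6:1 to 3.5 dB above → -40.5 dBFS; +4 dB make-up → -36.5 dBFS.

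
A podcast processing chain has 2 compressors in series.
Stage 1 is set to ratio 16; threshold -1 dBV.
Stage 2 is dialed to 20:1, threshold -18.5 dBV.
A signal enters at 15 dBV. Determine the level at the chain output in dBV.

Stage 1: 16 dB above -1 dBV, reduced 16:1 to 1 dB above → 0 dBV.
Stage 2: 18.5 dB above -18.5 dBV, reduced 20:1 to 0.925 dB above → -17.575 dBV.

-17.575 dBV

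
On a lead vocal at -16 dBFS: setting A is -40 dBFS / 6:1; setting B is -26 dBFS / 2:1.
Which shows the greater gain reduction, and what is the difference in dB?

A, by 15 dB

A: GR = 24 − 24/6 = 20 dB.
B: GR = 10 − 10/2 = 5 dB.
Difference: 15 dB in favour of A.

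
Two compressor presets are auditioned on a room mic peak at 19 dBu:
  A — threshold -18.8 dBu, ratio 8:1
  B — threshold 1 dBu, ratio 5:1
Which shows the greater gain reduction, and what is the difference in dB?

A: overshoot 37.8 dB → output overshoot 4.725 dB → GR 33.075 dB.
B: overshoot 18 dB → output overshoot 3.6 dB → GR 14.4 dB.
A applies 18.675 dB more gain reduction.

A, by 18.675 dB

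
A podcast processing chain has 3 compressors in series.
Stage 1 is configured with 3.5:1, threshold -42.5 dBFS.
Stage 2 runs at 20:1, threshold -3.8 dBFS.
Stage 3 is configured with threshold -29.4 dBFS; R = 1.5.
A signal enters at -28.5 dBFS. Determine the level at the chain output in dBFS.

-38.5 dBFS

Stage 1: -28.5 dBFS is 14 dB over -42.5 dBFS; at 3.5:1 that becomes 4 dB over, giving -38.5 dBFS.
Stage 2: -38.5 dBFS ≤ -3.8 dBFS, so stage 2 doesn't engage; output -38.5 dBFS.
Stage 3: below threshold (-38.5 ≤ -29.4); passes unchanged; output -38.5 dBFS.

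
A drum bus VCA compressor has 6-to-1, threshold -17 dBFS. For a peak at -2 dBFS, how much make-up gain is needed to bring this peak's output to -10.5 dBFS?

Without make-up, output = threshold + overshoot/6 = -17 + 2.5 = -14.5 dBFS.
Gap to target: 4 dB.

4 dB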